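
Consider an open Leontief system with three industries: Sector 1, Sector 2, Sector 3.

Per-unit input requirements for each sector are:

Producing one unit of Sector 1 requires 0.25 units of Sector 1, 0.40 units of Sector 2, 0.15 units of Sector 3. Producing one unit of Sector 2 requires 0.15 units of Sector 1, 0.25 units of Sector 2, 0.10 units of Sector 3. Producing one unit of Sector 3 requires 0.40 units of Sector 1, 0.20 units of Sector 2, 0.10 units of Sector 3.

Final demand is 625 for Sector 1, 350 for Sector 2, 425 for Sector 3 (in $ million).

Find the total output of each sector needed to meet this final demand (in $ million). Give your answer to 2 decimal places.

x_1 = 1643.24, x_2 = 1589.11, x_3 = 922.66

I − A =
  [   0.75    -0.15    -0.40]
  [  -0.40     0.75    -0.20]
  [  -0.15    -0.10     0.90]
Cofactors of I−A, C_ij = (−1)^(i+j)·(minor ij) (rows/columns in the sector order above):
  C_11 = (0.75)(0.90) − (-0.20)(-0.10) = 0.6550
  C_12 = −[(-0.40)(0.90) − (-0.20)(-0.15)] = 0.3900
  C_13 = (-0.40)(-0.10) − (0.75)(-0.15) = 0.1525
  C_21 = −[(-0.15)(0.90) − (-0.40)(-0.10)] = 0.1750
  C_22 = (0.75)(0.90) − (-0.40)(-0.15) = 0.6150
  C_23 = −[(0.75)(-0.10) − (-0.15)(-0.15)] = 0.0975
  C_31 = (-0.15)(-0.20) − (-0.40)(0.75) = 0.3300
  C_32 = −[(0.75)(-0.20) − (-0.40)(-0.40)] = 0.3100
  C_33 = (0.75)(0.75) − (-0.15)(-0.40) = 0.5025
det(I−A) = Σ_j (I−A)_1j·C_1j = (0.75)(0.6550) + (-0.15)(0.3900) + (-0.40)(0.1525) = 0.37175
adj(I−A) = Cᵀ =
  [ 0.6550   0.1750   0.3300]
  [ 0.3900   0.6150   0.3100]
  [ 0.1525   0.0975   0.5025]
(I − A)⁻¹ = adj(I−A) / det(I−A) ≈
  [   1.7619     0.4707     0.8877]
  [   1.0491     1.6543     0.8339]
  [   0.4102     0.2623     1.3517]
x = (I − A)⁻¹ d = adj(I−A)·d / det(I−A), with det(I−A) = 0.37175:
  x_1 = (0.6550·625 + 0.1750·350 + 0.3300·425) / 0.37175 = 610.875 / 0.37175 ≈ 1643.24
  x_2 = (0.3900·625 + 0.6150·350 + 0.3100·425) / 0.37175 = 590.75 / 0.37175 ≈ 1589.11
  x_3 = (0.1525·625 + 0.0975·350 + 0.5025·425) / 0.37175 = 343.00 / 0.37175 ≈ 922.66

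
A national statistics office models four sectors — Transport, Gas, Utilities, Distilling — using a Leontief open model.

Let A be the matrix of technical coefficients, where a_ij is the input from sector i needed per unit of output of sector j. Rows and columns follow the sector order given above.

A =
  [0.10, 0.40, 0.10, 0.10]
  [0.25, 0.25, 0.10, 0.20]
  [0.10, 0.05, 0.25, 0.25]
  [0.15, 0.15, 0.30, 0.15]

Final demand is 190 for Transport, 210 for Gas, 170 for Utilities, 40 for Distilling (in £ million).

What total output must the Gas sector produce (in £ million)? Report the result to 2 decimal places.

I − A =
  [   0.90    -0.40    -0.10    -0.10]
  [  -0.25     0.75    -0.10    -0.20]
  [  -0.10    -0.05     0.75    -0.25]
  [  -0.15    -0.15    -0.30     0.85]
Compute the cofactors C_ij = (−1)^(i+j)·(3×3 minor ij) of I−A; the adjugate is their transpose:
adj(I−A) = Cᵀ =
  [ 0.388375   0.245750   0.142750   0.145500]
  [ 0.181375   0.479750   0.160750   0.181500]
  [ 0.110375   0.121750   0.434750   0.169500]
  [ 0.139500   0.171000   0.207000   0.414000]
det(I−A) = Σ_j (I−A)_1j·C_1j = (0.90)(0.388375) + (-0.40)(0.181375) + (-0.10)(0.110375) + (-0.10)(0.139500) = 0.2520
(I − A)⁻¹ = adj(I−A) / det(I−A) ≈
  [   1.5412     0.9752     0.5665     0.5774]
  [   0.7197     1.9038     0.6379     0.7202]
  [   0.4380     0.4831     1.7252     0.6726]
  [   0.5536     0.6786     0.8214     1.6429]
x = (I − A)⁻¹ d = adj(I−A)·d / det(I−A), with det(I−A) = 0.2520:
  x_T = (0.388375·190 + 0.245750·210 + 0.142750·170 + 0.145500·40) / 0.2520 = 155.48625 / 0.2520 ≈ 617.01
  x_G = (0.181375·190 + 0.479750·210 + 0.160750·170 + 0.181500·40) / 0.2520 = 169.79625 / 0.2520 ≈ 673.79
  x_U = (0.110375·190 + 0.121750·210 + 0.434750·170 + 0.169500·40) / 0.2520 = 127.22625 / 0.2520 ≈ 504.87
  x_D = (0.139500·190 + 0.171000·210 + 0.207000·170 + 0.414000·40) / 0.2520 = 114.165 / 0.2520 ≈ 453.04

x_G = 673.79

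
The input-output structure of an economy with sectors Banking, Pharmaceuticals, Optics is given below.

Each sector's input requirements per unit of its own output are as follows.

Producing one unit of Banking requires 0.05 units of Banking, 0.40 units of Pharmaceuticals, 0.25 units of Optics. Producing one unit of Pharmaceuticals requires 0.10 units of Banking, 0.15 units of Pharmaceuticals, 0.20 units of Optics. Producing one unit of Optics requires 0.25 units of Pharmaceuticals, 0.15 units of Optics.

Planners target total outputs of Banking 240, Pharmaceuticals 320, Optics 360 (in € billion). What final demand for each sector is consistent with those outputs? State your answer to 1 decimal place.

I − A =
  [   0.95    -0.10     0.00]
  [  -0.40     0.85    -0.25]
  [  -0.25    -0.20     0.85]
d = (I − A) x:
  d_1 = (+0.95)·240 + (-0.10)·320 + (+0.00)·360 = 196.0
  d_2 = (-0.40)·240 + (+0.85)·320 + (-0.25)·360 = 86.0
  d_3 = (-0.25)·240 + (-0.20)·320 + (+0.85)·360 = 182.0

d_1 = 196.0, d_2 = 86.0, d_3 = 182.0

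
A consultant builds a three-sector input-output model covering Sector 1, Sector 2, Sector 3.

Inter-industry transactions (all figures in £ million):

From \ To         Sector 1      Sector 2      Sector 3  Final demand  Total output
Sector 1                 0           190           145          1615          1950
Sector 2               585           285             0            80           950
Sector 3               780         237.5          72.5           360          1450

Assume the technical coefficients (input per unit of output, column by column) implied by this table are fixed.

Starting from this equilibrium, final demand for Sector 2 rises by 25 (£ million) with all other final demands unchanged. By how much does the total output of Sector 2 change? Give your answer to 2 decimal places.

Δx_2 = 39.74

Technical coefficients a_ij = z_ij / X_j:
  a_11 = 0/1950 = 0.00, a_21 = 585/1950 = 0.30, a_31 = 780/1950 = 0.40
  a_12 = 190/950 = 0.20, a_22 = 285/950 = 0.30, a_32 = 237.5/950 = 0.25
  a_13 = 145/1450 = 0.10, a_23 = 0/1450 = 0.00, a_33 = 72.5/1450 = 0.05
I − A =
  [   1.00    -0.20    -0.10]
  [  -0.30     0.70     0.00]
  [  -0.40    -0.25     0.95]
Cofactors of I−A, C_ij = (−1)^(i+j)·(minor ij) (rows/columns in the sector order above):
  C_11 = (0.70)(0.95) − (0.00)(-0.25) = 0.6650
  C_12 = −[(-0.30)(0.95) − (0.00)(-0.40)] = 0.2850
  C_13 = (-0.30)(-0.25) − (0.70)(-0.40) = 0.3550
  C_21 = −[(-0.20)(0.95) − (-0.10)(-0.25)] = 0.2150
  C_22 = (1.00)(0.95) − (-0.10)(-0.40) = 0.9100
  C_23 = −[(1.00)(-0.25) − (-0.20)(-0.40)] = 0.3300
  C_31 = (-0.20)(0.00) − (-0.10)(0.70) = 0.0700
  C_32 = −[(1.00)(0.00) − (-0.10)(-0.30)] = 0.0300
  C_33 = (1.00)(0.70) − (-0.20)(-0.30) = 0.6400
det(I−A) = Σ_j (I−A)_1j·C_1j = (1.00)(0.6650) + (-0.20)(0.2850) + (-0.10)(0.3550) = 0.5725
adj(I−A) = Cᵀ =
  [ 0.6650   0.2150   0.0700]
  [ 0.2850   0.9100   0.0300]
  [ 0.3550   0.3300   0.6400]
(I − A)⁻¹ = adj(I−A) / det(I−A) ≈
  [   1.1616     0.3755     0.1223]
  [   0.4978     1.5895     0.0524]
  [   0.6201     0.5764     1.1179]
Δx = (I − A)⁻¹ Δd with Δd having +25 in the Sector 2 component and 0 elsewhere.
So Δx_2 = L_22 · (+25), where L_22 = adj(I−A)_22 / det(I−A) = 0.9100 / 0.5725.
Δx_2 = 0.9100 × (+25) / 0.5725 = 22.75 / 0.5725 ≈ 39.74.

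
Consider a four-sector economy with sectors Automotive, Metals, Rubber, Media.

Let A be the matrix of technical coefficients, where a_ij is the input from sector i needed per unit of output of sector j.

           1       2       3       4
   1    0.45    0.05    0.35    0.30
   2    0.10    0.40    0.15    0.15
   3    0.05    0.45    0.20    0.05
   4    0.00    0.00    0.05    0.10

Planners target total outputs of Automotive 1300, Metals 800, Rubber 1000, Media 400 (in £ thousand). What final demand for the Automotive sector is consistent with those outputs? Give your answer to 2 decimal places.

I − A =
  [   0.55    -0.05    -0.35    -0.30]
  [  -0.10     0.60    -0.15    -0.15]
  [  -0.05    -0.45     0.80    -0.05]
  [   0.00     0.00    -0.05     0.90]
d = (I − A) x:
  d_1 = (+0.55)·1300 + (-0.05)·800 + (-0.35)·1000 + (-0.30)·400 = 205.00
  d_2 = (-0.10)·1300 + (+0.60)·800 + (-0.15)·1000 + (-0.15)·400 = 140.00
  d_3 = (-0.05)·1300 + (-0.45)·800 + (+0.80)·1000 + (-0.05)·400 = 355.00
  d_4 = (+0.00)·1300 + (+0.00)·800 + (-0.05)·1000 + (+0.90)·400 = 310.00

d_1 = 205.00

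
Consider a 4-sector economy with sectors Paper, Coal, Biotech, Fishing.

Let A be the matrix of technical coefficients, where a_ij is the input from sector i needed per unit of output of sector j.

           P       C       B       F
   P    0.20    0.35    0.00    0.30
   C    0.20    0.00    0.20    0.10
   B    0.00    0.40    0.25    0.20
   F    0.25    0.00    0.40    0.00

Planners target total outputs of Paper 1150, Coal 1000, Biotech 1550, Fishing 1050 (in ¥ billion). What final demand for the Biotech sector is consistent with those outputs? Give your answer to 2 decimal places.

I − A =
  [   0.80    -0.35     0.00    -0.30]
  [  -0.20     1.00    -0.20    -0.10]
  [   0.00    -0.40     0.75    -0.20]
  [  -0.25     0.00    -0.40     1.00]
d = (I − A) x:
  d_P = (+0.80)·1150 + (-0.35)·1000 + (+0.00)·1550 + (-0.30)·1050 = 255.00
  d_C = (-0.20)·1150 + (+1.00)·1000 + (-0.20)·1550 + (-0.10)·1050 = 355.00
  d_B = (+0.00)·1150 + (-0.40)·1000 + (+0.75)·1550 + (-0.20)·1050 = 552.50
  d_F = (-0.25)·1150 + (+0.00)·1000 + (-0.40)·1550 + (+1.00)·1050 = 142.50

d_B = 552.50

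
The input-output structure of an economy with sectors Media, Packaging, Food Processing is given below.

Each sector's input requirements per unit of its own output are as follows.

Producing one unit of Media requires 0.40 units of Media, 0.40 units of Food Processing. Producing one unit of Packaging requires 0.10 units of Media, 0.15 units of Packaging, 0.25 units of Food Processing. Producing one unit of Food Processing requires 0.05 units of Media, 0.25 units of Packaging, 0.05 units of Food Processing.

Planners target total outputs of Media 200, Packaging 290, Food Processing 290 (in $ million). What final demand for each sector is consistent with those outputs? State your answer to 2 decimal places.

I − A =
  [   0.60    -0.10    -0.05]
  [   0.00     0.85    -0.25]
  [  -0.40    -0.25     0.95]
d = (I − A) x:
  d_M = (+0.60)·200 + (-0.10)·290 + (-0.05)·290 = 76.50
  d_P = (+0.00)·200 + (+0.85)·290 + (-0.25)·290 = 174.00
  d_F = (-0.40)·200 + (-0.25)·290 + (+0.95)·290 = 123.00

d_M = 76.50, d_P = 174.00, d_F = 123.00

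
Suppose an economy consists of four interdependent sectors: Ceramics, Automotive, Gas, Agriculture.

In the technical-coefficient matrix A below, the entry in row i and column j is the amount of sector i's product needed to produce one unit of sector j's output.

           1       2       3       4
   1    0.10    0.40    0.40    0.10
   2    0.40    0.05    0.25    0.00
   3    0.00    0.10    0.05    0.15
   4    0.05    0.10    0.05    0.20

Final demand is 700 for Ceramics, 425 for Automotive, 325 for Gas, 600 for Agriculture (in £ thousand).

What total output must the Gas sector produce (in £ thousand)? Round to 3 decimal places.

x_3 = 657.203

I − A =
  [   0.90    -0.40    -0.40    -0.10]
  [  -0.40     0.95    -0.25     0.00]
  [   0.00    -0.10     0.95    -0.15]
  [  -0.05    -0.10    -0.05     0.80]
Compute the cofactors C_ij = (−1)^(i+j)·(3×3 minor ij) of I−A; the adjugate is their transpose:
adj(I−A) = Cᵀ =
  [ 0.691125   0.349000   0.391250   0.159750]
  [ 0.302875   0.669500   0.308750   0.095750]
  [ 0.045125   0.088000   0.547250   0.108250]
  [ 0.083875   0.111000   0.097250   0.621750]
det(I−A) = Σ_j (I−A)_1j·C_1j = (0.90)(0.691125) + (-0.40)(0.302875) + (-0.40)(0.045125) + (-0.10)(0.083875) = 0.474425
(I − A)⁻¹ = adj(I−A) / det(I−A) ≈
  [   1.4568     0.7356     0.8247     0.3367]
  [   0.6384     1.4112     0.6508     0.2018]
  [   0.0951     0.1855     1.1535     0.2282]
  [   0.1768     0.2340     0.2050     1.3105]
x = (I − A)⁻¹ d = adj(I−A)·d / det(I−A), with det(I−A) = 0.474425:
  x_1 = (0.691125·700 + 0.349000·425 + 0.391250·325 + 0.159750·600) / 0.474425 = 855.11875 / 0.474425 ≈ 1802.432
  x_2 = (0.302875·700 + 0.669500·425 + 0.308750·325 + 0.095750·600) / 0.474425 = 654.34375 / 0.474425 ≈ 1379.235
  x_3 = (0.045125·700 + 0.088000·425 + 0.547250·325 + 0.108250·600) / 0.474425 = 311.79375 / 0.474425 ≈ 657.203
  x_4 = (0.083875·700 + 0.111000·425 + 0.097250·325 + 0.621750·600) / 0.474425 = 510.54375 / 0.474425 ≈ 1076.132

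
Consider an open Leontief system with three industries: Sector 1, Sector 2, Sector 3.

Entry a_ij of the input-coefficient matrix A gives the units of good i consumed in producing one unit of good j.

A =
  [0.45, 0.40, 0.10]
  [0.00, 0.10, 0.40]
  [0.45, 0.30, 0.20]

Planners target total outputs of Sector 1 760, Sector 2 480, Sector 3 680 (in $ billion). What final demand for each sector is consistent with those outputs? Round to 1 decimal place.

d_1 = 158.0, d_2 = 160.0, d_3 = 58.0

I − A =
  [   0.55    -0.40    -0.10]
  [   0.00     0.90    -0.40]
  [  -0.45    -0.30     0.80]
d = (I − A) x:
  d_1 = (+0.55)·760 + (-0.40)·480 + (-0.10)·680 = 158.0
  d_2 = (+0.00)·760 + (+0.90)·480 + (-0.40)·680 = 160.0
  d_3 = (-0.45)·760 + (-0.30)·480 + (+0.80)·680 = 58.0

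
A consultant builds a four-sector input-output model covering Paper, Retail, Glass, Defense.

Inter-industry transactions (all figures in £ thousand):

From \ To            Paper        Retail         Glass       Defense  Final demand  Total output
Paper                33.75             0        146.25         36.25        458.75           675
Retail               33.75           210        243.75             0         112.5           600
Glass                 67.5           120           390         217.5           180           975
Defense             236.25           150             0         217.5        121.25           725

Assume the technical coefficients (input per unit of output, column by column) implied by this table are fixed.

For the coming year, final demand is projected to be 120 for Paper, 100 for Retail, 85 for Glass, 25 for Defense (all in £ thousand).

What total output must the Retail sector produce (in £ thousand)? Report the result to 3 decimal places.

Technical coefficients a_ij = z_ij / X_j:
  a_PP = 33.75/675 = 0.05, a_RP = 33.75/675 = 0.05, a_GP = 67.5/675 = 0.10, a_DP = 236.25/675 = 0.35
  a_PR = 0/600 = 0.00, a_RR = 210/600 = 0.35, a_GR = 120/600 = 0.20, a_DR = 150/600 = 0.25
  a_PG = 146.25/975 = 0.15, a_RG = 243.75/975 = 0.25, a_GG = 390/975 = 0.40, a_DG = 0/975 = 0.00
  a_PD = 36.25/725 = 0.05, a_RD = 0/725 = 0.00, a_GD = 217.5/725 = 0.30, a_DD = 217.5/725 = 0.30
I − A =
  [   0.95     0.00    -0.15    -0.05]
  [  -0.05     0.65    -0.25     0.00]
  [  -0.10    -0.20     0.60    -0.30]
  [  -0.35    -0.25     0.00     0.70]
Compute the cofactors C_ij = (−1)^(i+j)·(3×3 minor ij) of I−A; the adjugate is their transpose:
adj(I−A) = Cᵀ =
  [ 0.219250   0.039750   0.071375   0.046250]
  [ 0.064750   0.362250   0.167125   0.076250]
  [ 0.124500   0.202000   0.420250   0.189000]
  [ 0.132750   0.149250   0.095375   0.311750]
det(I−A) = Σ_j (I−A)_1j·C_1j = (0.95)(0.219250) + (0.00)(0.064750) + (-0.15)(0.124500) + (-0.05)(0.132750) = 0.182975
(I − A)⁻¹ = adj(I−A) / det(I−A) ≈
  [   1.1983     0.2172     0.3901     0.2528]
  [   0.3539     1.9798     0.9134     0.4167]
  [   0.6804     1.1040     2.2968     1.0329]
  [   0.7255     0.8157     0.5212     1.7038]
x = (I − A)⁻¹ d = adj(I−A)·d / det(I−A), with det(I−A) = 0.182975:
  x_P = (0.219250·120 + 0.039750·100 + 0.071375·85 + 0.046250·25) / 0.182975 = 37.508125 / 0.182975 ≈ 204.990
  x_R = (0.064750·120 + 0.362250·100 + 0.167125·85 + 0.076250·25) / 0.182975 = 60.106875 / 0.182975 ≈ 328.498
  x_G = (0.124500·120 + 0.202000·100 + 0.420250·85 + 0.189000·25) / 0.182975 = 75.58625 / 0.182975 ≈ 413.096
  x_D = (0.132750·120 + 0.149250·100 + 0.095375·85 + 0.311750·25) / 0.182975 = 46.755625 / 0.182975 ≈ 255.530

x_R = 328.498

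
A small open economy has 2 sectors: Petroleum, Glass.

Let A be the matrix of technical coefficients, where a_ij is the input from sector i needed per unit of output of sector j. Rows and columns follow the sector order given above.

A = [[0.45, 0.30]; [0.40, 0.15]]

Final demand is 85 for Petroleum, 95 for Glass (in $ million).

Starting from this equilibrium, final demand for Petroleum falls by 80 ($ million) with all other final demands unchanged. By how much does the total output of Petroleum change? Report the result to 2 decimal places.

Δx_1 = -195.68

I − A =
  [   0.55    -0.30]
  [  -0.40     0.85]
det(I−A) = (0.55)(0.85) − (-0.30)(-0.40) = 0.3475
adj(I−A) = [[0.85, 0.30], [0.40, 0.55]]
(I − A)⁻¹ = adj(I−A) / det(I−A) ≈
  [   2.4460     0.8633]
  [   1.1511     1.5827]
Δx = (I − A)⁻¹ Δd with Δd having -80 in the Petroleum component and 0 elsewhere.
So Δx_1 = L_11 · (-80), where L_11 = adj(I−A)_11 / det(I−A) = 0.85 / 0.3475.
Δx_1 = 0.85 × (-80) / 0.3475 = -68.00 / 0.3475 ≈ -195.68.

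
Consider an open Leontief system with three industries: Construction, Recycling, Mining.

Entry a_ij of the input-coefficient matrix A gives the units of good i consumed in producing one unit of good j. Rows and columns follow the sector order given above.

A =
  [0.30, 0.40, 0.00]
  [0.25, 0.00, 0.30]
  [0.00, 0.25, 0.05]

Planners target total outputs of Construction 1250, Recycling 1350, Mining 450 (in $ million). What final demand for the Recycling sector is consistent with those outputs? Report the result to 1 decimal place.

I − A =
  [   0.70    -0.40     0.00]
  [  -0.25     1.00    -0.30]
  [   0.00    -0.25     0.95]
d = (I − A) x:
  d_1 = (+0.70)·1250 + (-0.40)·1350 + (+0.00)·450 = 335.0
  d_2 = (-0.25)·1250 + (+1.00)·1350 + (-0.30)·450 = 902.5
  d_3 = (+0.00)·1250 + (-0.25)·1350 + (+0.95)·450 = 90.0

d_2 = 902.5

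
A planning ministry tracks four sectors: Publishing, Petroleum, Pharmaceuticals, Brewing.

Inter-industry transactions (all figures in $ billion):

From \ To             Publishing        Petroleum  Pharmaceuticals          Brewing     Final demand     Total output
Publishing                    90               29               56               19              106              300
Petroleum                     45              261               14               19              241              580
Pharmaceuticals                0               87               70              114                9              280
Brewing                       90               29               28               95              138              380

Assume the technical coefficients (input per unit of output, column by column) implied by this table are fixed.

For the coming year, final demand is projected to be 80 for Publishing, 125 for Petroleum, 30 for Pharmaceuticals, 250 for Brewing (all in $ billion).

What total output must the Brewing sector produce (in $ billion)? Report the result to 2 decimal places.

Technical coefficients a_ij = z_ij / X_j:
  a_11 = 90/300 = 0.30, a_21 = 45/300 = 0.15, a_31 = 0/300 = 0.00, a_41 = 90/300 = 0.30
  a_12 = 29/580 = 0.05, a_22 = 261/580 = 0.45, a_32 = 87/580 = 0.15, a_42 = 29/580 = 0.05
  a_13 = 56/280 = 0.20, a_23 = 14/280 = 0.05, a_33 = 70/280 = 0.25, a_43 = 28/280 = 0.10
  a_14 = 19/380 = 0.05, a_24 = 19/380 = 0.05, a_34 = 114/380 = 0.30, a_44 = 95/380 = 0.25
I − A =
  [   0.70    -0.05    -0.20    -0.05]
  [  -0.15     0.55    -0.05    -0.05]
  [   0.00    -0.15     0.75    -0.30]
  [  -0.30    -0.05    -0.10     0.75]
Compute the cofactors C_ij = (−1)^(i+j)·(3×3 minor ij) of I−A; the adjugate is their transpose:
adj(I−A) = Cᵀ =
  [ 0.283875   0.054750   0.087000   0.057375]
  [ 0.095625   0.343500   0.055250   0.051375]
  [ 0.070875   0.091500   0.272000   0.119625]
  [ 0.129375   0.057000   0.074750   0.273375]
det(I−A) = Σ_j (I−A)_1j·C_1j = (0.70)(0.283875) + (-0.05)(0.095625) + (-0.20)(0.070875) + (-0.05)(0.129375) = 0.1732875
(I − A)⁻¹ = adj(I−A) / det(I−A) ≈
  [   1.6382     0.3159     0.5021     0.3311]
  [   0.5518     1.9823     0.3188     0.2965]
  [   0.4090     0.5280     1.5696     0.6903]
  [   0.7466     0.3289     0.4314     1.5776]
x = (I − A)⁻¹ d = adj(I−A)·d / det(I−A), with det(I−A) = 0.1732875:
  x_1 = (0.283875·80 + 0.054750·125 + 0.087000·30 + 0.057375·250) / 0.1732875 = 46.5075 / 0.1732875 ≈ 268.38
  x_2 = (0.095625·80 + 0.343500·125 + 0.055250·30 + 0.051375·250) / 0.1732875 = 65.08875 / 0.1732875 ≈ 375.61
  x_3 = (0.070875·80 + 0.091500·125 + 0.272000·30 + 0.119625·250) / 0.1732875 = 55.17375 / 0.1732875 ≈ 318.39
  x_4 = (0.129375·80 + 0.057000·125 + 0.074750·30 + 0.273375·250) / 0.1732875 = 88.06125 / 0.1732875 ≈ 508.18

x_4 = 508.18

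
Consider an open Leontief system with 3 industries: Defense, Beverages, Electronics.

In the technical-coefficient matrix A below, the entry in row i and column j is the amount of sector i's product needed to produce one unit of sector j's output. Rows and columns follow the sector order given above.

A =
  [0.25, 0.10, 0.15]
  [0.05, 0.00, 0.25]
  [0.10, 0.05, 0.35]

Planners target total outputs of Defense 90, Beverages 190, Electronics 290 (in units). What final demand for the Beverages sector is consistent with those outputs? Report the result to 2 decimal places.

I − A =
  [   0.75    -0.10    -0.15]
  [  -0.05     1.00    -0.25]
  [  -0.10    -0.05     0.65]
d = (I − A) x:
  d_D = (+0.75)·90 + (-0.10)·190 + (-0.15)·290 = 5.00
  d_B = (-0.05)·90 + (+1.00)·190 + (-0.25)·290 = 113.00
  d_E = (-0.10)·90 + (-0.05)·190 + (+0.65)·290 = 170.00

d_B = 113.00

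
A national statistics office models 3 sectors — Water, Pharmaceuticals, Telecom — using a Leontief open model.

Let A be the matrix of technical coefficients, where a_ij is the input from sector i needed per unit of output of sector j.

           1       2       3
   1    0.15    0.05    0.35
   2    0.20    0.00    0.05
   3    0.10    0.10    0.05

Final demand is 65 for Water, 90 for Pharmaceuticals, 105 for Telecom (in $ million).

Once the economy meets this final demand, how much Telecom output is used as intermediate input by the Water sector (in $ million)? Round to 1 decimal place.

I − A =
  [   0.85    -0.05    -0.35]
  [  -0.20     1.00    -0.05]
  [  -0.10    -0.10     0.95]
Cofactors of I−A, C_ij = (−1)^(i+j)·(minor ij) (rows/columns in the sector order above):
  C_11 = (1.00)(0.95) − (-0.05)(-0.10) = 0.9450
  C_12 = −[(-0.20)(0.95) − (-0.05)(-0.10)] = 0.1950
  C_13 = (-0.20)(-0.10) − (1.00)(-0.10) = 0.1200
  C_21 = −[(-0.05)(0.95) − (-0.35)(-0.10)] = 0.0825
  C_22 = (0.85)(0.95) − (-0.35)(-0.10) = 0.7725
  C_23 = −[(0.85)(-0.10) − (-0.05)(-0.10)] = 0.0900
  C_31 = (-0.05)(-0.05) − (-0.35)(1.00) = 0.3525
  C_32 = −[(0.85)(-0.05) − (-0.35)(-0.20)] = 0.1125
  C_33 = (0.85)(1.00) − (-0.05)(-0.20) = 0.8400
det(I−A) = Σ_j (I−A)_1j·C_1j = (0.85)(0.9450) + (-0.05)(0.1950) + (-0.35)(0.1200) = 0.7515
adj(I−A) = Cᵀ =
  [ 0.9450   0.0825   0.3525]
  [ 0.1950   0.7725   0.1125]
  [ 0.1200   0.0900   0.8400]
(I − A)⁻¹ = adj(I−A) / det(I−A) ≈
  [   1.2575     0.1098     0.4691]
  [   0.2595     1.0279     0.1497]
  [   0.1597     0.1198     1.1178]
First solve x = (I − A)⁻¹ d = adj(I−A)·d / det(I−A); in particular x_1 = (0.9450·65 + 0.0825·90 + 0.3525·105) / 0.7515 = 105.8625 / 0.7515 ≈ 140.868.
Intermediate flow from 3 to 1: z_31 = a_31 · x_1 = 0.10 × 105.8625 / 0.7515 = 10.58625 / 0.7515 ≈ 14.1.

z_31 = 14.1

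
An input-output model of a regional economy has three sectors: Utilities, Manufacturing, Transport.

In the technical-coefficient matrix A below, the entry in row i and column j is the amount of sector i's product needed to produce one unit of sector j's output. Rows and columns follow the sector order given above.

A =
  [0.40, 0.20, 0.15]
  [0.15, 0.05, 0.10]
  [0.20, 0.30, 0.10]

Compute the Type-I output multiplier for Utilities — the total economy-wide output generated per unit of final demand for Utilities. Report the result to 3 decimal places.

I − A =
  [   0.60    -0.20    -0.15]
  [  -0.15     0.95    -0.10]
  [  -0.20    -0.30     0.90]
Cofactors of I−A, C_ij = (−1)^(i+j)·(minor ij) (rows/columns in the sector order above):
  C_11 = (0.95)(0.90) − (-0.10)(-0.30) = 0.8250
  C_12 = −[(-0.15)(0.90) − (-0.10)(-0.20)] = 0.1550
  C_13 = (-0.15)(-0.30) − (0.95)(-0.20) = 0.2350
  C_21 = −[(-0.20)(0.90) − (-0.15)(-0.30)] = 0.2250
  C_22 = (0.60)(0.90) − (-0.15)(-0.20) = 0.5100
  C_23 = −[(0.60)(-0.30) − (-0.20)(-0.20)] = 0.2200
  C_31 = (-0.20)(-0.10) − (-0.15)(0.95) = 0.1625
  C_32 = −[(0.60)(-0.10) − (-0.15)(-0.15)] = 0.0825
  C_33 = (0.60)(0.95) − (-0.20)(-0.15) = 0.5400
det(I−A) = Σ_j (I−A)_1j·C_1j = (0.60)(0.8250) + (-0.20)(0.1550) + (-0.15)(0.2350) = 0.42875
adj(I−A) = Cᵀ =
  [ 0.8250   0.2250   0.1625]
  [ 0.1550   0.5100   0.0825]
  [ 0.2350   0.2200   0.5400]
(I − A)⁻¹ = adj(I−A) / det(I−A) ≈
  [   1.9242     0.5248     0.3790]
  [   0.3615     1.1895     0.1924]
  [   0.5481     0.5131     1.2595]
The output multiplier for sector j is the column-j sum of the Leontief inverse (I − A)⁻¹ = adj(I−A) / det(I−A).
Column U of adj(I−A): (0.8250, 0.1550, 0.2350); det(I−A) = 0.42875.
m_U = (0.8250 + 0.1550 + 0.2350) / 0.42875 = 1.215 / 0.42875 ≈ 2.834.

m_U = 2.834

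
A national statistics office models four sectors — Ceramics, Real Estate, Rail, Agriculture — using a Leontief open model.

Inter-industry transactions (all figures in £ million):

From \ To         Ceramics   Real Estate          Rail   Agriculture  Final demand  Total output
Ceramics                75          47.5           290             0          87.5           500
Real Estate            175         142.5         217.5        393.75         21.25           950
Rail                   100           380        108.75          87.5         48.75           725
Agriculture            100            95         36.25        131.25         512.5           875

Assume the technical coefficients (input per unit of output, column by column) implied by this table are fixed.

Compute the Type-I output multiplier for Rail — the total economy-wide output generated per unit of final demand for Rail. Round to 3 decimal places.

m_3 = 5.622

Technical coefficients a_ij = z_ij / X_j:
  a_11 = 75/500 = 0.15, a_21 = 175/500 = 0.35, a_31 = 100/500 = 0.20, a_41 = 100/500 = 0.20
  a_12 = 47.5/950 = 0.05, a_22 = 142.5/950 = 0.15, a_32 = 380/950 = 0.40, a_42 = 95/950 = 0.10
  a_13 = 290/725 = 0.40, a_23 = 217.5/725 = 0.30, a_33 = 108.75/725 = 0.15, a_43 = 36.25/725 = 0.05
  a_14 = 0/875 = 0.00, a_24 = 393.75/875 = 0.45, a_34 = 87.5/875 = 0.10, a_44 = 131.25/875 = 0.15
I − A =
  [   0.85    -0.05    -0.40     0.00]
  [  -0.35     0.85    -0.30    -0.45]
  [  -0.20    -0.40     0.85    -0.10]
  [  -0.20    -0.10    -0.05     0.85]
Compute the cofactors C_ij = (−1)^(i+j)·(3×3 minor ij) of I−A; the adjugate is their transpose:
adj(I−A) = Cᵀ =
  [ 0.457625   0.175875   0.284875   0.126625]
  [ 0.389125   0.533875   0.390875   0.328625]
  [ 0.311000   0.307000   0.556500   0.228000]
  [ 0.171750   0.122250   0.145750   0.370250]
det(I−A) = Σ_j (I−A)_1j·C_1j = (0.85)(0.457625) + (-0.05)(0.389125) + (-0.40)(0.311000) + (0.00)(0.171750) = 0.245125
(I − A)⁻¹ = adj(I−A) / det(I−A) ≈
  [   1.8669     0.7175     1.1622     0.5166]
  [   1.5875     2.1780     1.5946     1.3406]
  [   1.2687     1.2524     2.2703     0.9301]
  [   0.7007     0.4987     0.5946     1.5105]
The output multiplier for sector j is the column-j sum of the Leontief inverse (I − A)⁻¹ = adj(I−A) / det(I−A).
Column 3 of adj(I−A): (0.284875, 0.390875, 0.556500, 0.145750); det(I−A) = 0.245125.
m_3 = (0.284875 + 0.390875 + 0.556500 + 0.145750) / 0.245125 = 1.378 / 0.245125 ≈ 5.622.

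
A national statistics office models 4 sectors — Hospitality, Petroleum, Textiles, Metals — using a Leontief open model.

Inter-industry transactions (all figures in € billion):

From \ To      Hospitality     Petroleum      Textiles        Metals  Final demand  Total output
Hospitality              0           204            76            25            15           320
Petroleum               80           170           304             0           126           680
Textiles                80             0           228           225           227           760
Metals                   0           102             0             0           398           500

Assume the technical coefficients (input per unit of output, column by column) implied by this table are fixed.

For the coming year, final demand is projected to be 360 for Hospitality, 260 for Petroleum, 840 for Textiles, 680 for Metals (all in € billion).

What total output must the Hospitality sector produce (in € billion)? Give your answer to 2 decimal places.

Technical coefficients a_ij = z_ij / X_j:
  a_11 = 0/320 = 0.00, a_21 = 80/320 = 0.25, a_31 = 80/320 = 0.25, a_41 = 0/320 = 0.00
  a_12 = 204/680 = 0.30, a_22 = 170/680 = 0.25, a_32 = 0/680 = 0.00, a_42 = 102/680 = 0.15
  a_13 = 76/760 = 0.10, a_23 = 304/760 = 0.40, a_33 = 228/760 = 0.30, a_43 = 0/760 = 0.00
  a_14 = 25/500 = 0.05, a_24 = 0/500 = 0.00, a_34 = 225/500 = 0.45, a_44 = 0/500 = 0.00
I − A =
  [   1.00    -0.30    -0.10    -0.05]
  [  -0.25     0.75    -0.40     0.00]
  [  -0.25     0.00     0.70    -0.45]
  [   0.00    -0.15     0.00     1.00]
Compute the cofactors C_ij = (−1)^(i+j)·(3×3 minor ij) of I−A; the adjugate is their transpose:
adj(I−A) = Cᵀ =
  [ 0.498000   0.222000   0.198000   0.114000]
  [ 0.275000   0.675000   0.425000   0.205000]
  [ 0.204375   0.144375   0.673125   0.313125]
  [ 0.041250   0.101250   0.063750   0.423750]
det(I−A) = Σ_j (I−A)_1j·C_1j = (1.00)(0.498000) + (-0.30)(0.275000) + (-0.10)(0.204375) + (-0.05)(0.041250) = 0.3930
(I − A)⁻¹ = adj(I−A) / det(I−A) ≈
  [   1.2672     0.5649     0.5038     0.2901]
  [   0.6997     1.7176     1.0814     0.5216]
  [   0.5200     0.3674     1.7128     0.7968]
  [   0.1050     0.2576     0.1622     1.0782]
x = (I − A)⁻¹ d = adj(I−A)·d / det(I−A), with det(I−A) = 0.3930:
  x_1 = (0.498000·360 + 0.222000·260 + 0.198000·840 + 0.114000·680) / 0.3930 = 480.84 / 0.3930 ≈ 1223.51
  x_2 = (0.275000·360 + 0.675000·260 + 0.425000·840 + 0.205000·680) / 0.3930 = 770.90 / 0.3930 ≈ 1961.58
  x_3 = (0.204375·360 + 0.144375·260 + 0.673125·840 + 0.313125·680) / 0.3930 = 889.4625 / 0.3930 ≈ 2263.26
  x_4 = (0.041250·360 + 0.101250·260 + 0.063750·840 + 0.423750·680) / 0.3930 = 382.875 / 0.3930 ≈ 974.24

x_1 = 1223.51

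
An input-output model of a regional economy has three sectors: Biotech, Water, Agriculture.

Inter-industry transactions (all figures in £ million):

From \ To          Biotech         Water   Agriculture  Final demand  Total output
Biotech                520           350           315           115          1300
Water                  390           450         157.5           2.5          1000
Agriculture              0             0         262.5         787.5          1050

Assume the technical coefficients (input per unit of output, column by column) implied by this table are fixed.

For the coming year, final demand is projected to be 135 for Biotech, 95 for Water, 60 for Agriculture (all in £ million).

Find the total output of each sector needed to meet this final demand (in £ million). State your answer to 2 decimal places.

x_B = 555.11, x_W = 497.33, x_A = 80.00

Technical coefficients a_ij = z_ij / X_j:
  a_BB = 520/1300 = 0.40, a_WB = 390/1300 = 0.30, a_AB = 0/1300 = 0.00
  a_BW = 350/1000 = 0.35, a_WW = 450/1000 = 0.45, a_AW = 0/1000 = 0.00
  a_BA = 315/1050 = 0.30, a_WA = 157.5/1050 = 0.15, a_AA = 262.5/1050 = 0.25
I − A =
  [   0.60    -0.35    -0.30]
  [  -0.30     0.55    -0.15]
  [   0.00     0.00     0.75]
Cofactors of I−A, C_ij = (−1)^(i+j)·(minor ij) (rows/columns in the sector order above):
  C_11 = (0.55)(0.75) − (-0.15)(0.00) = 0.4125
  C_12 = −[(-0.30)(0.75) − (-0.15)(0.00)] = 0.2250
  C_13 = (-0.30)(0.00) − (0.55)(0.00) = 0.0000
  C_21 = −[(-0.35)(0.75) − (-0.30)(0.00)] = 0.2625
  C_22 = (0.60)(0.75) − (-0.30)(0.00) = 0.4500
  C_23 = −[(0.60)(0.00) − (-0.35)(0.00)] = 0.0000
  C_31 = (-0.35)(-0.15) − (-0.30)(0.55) = 0.2175
  C_32 = −[(0.60)(-0.15) − (-0.30)(-0.30)] = 0.1800
  C_33 = (0.60)(0.55) − (-0.35)(-0.30) = 0.2250
det(I−A) = Σ_j (I−A)_1j·C_1j = (0.60)(0.4125) + (-0.35)(0.2250) + (-0.30)(0.0000) = 0.16875
adj(I−A) = Cᵀ =
  [ 0.4125   0.2625   0.2175]
  [ 0.2250   0.4500   0.1800]
  [ 0.0000   0.0000   0.2250]
(I − A)⁻¹ = adj(I−A) / det(I−A) ≈
  [   2.4444     1.5556     1.2889]
  [   1.3333     2.6667     1.0667]
  [   0.0000     0.0000     1.3333]
x = (I − A)⁻¹ d = adj(I−A)·d / det(I−A), with det(I−A) = 0.16875:
  x_B = (0.4125·135 + 0.2625·95 + 0.2175·60) / 0.16875 = 93.675 / 0.16875 ≈ 555.11
  x_W = (0.2250·135 + 0.4500·95 + 0.1800·60) / 0.16875 = 83.925 / 0.16875 ≈ 497.33
  x_A = (0.0000·135 + 0.0000·95 + 0.2250·60) / 0.16875 = 13.50 / 0.16875 = 80.00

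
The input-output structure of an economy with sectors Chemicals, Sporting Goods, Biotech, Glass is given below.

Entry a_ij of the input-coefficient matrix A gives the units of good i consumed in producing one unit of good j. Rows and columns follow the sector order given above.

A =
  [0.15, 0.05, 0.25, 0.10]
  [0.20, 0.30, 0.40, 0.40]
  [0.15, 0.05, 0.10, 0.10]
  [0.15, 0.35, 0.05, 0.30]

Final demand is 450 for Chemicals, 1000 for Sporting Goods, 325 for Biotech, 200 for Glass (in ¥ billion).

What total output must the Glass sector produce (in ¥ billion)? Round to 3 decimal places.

x_G = 2657.415

I − A =
  [   0.85    -0.05    -0.25    -0.10]
  [  -0.20     0.70    -0.40    -0.40]
  [  -0.15    -0.05     0.90    -0.10]
  [  -0.15    -0.35    -0.05     0.70]
Compute the cofactors C_ij = (−1)^(i+j)·(3×3 minor ij) of I−A; the adjugate is their transpose:
adj(I−A) = Cᵀ =
  [ 0.28250   0.08050   0.12000   0.10350]
  [ 0.23000   0.48700   0.30000   0.35400]
  [ 0.08000   0.07000   0.27000   0.09000]
  [ 0.18125   0.26575   0.19500   0.47775]
det(I−A) = Σ_j (I−A)_1j·C_1j = (0.85)(0.28250) + (-0.05)(0.23000) + (-0.25)(0.08000) + (-0.10)(0.18125) = 0.1905
(I − A)⁻¹ = adj(I−A) / det(I−A) ≈
  [   1.4829     0.4226     0.6299     0.5433]
  [   1.2073     2.5564     1.5748     1.8583]
  [   0.4199     0.3675     1.4173     0.4724]
  [   0.9514     1.3950     1.0236     2.5079]
x = (I − A)⁻¹ d = adj(I−A)·d / det(I−A), with det(I−A) = 0.1905:
  x_C = (0.28250·450 + 0.08050·1000 + 0.12000·325 + 0.10350·200) / 0.1905 = 267.325 / 0.1905 ≈ 1403.281
  x_S = (0.23000·450 + 0.48700·1000 + 0.30000·325 + 0.35400·200) / 0.1905 = 758.80 / 0.1905 ≈ 3983.202
  x_B = (0.08000·450 + 0.07000·1000 + 0.27000·325 + 0.09000·200) / 0.1905 = 211.75 / 0.1905 ≈ 1111.549
  x_G = (0.18125·450 + 0.26575·1000 + 0.19500·325 + 0.47775·200) / 0.1905 = 506.2375 / 0.1905 ≈ 2657.415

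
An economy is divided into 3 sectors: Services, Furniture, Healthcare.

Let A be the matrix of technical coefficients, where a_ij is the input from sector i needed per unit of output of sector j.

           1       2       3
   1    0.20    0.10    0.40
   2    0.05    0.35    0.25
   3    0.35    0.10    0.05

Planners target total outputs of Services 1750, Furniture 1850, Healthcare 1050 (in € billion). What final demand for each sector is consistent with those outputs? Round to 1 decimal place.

d_1 = 795.0, d_2 = 852.5, d_3 = 200.0

I − A =
  [   0.80    -0.10    -0.40]
  [  -0.05     0.65    -0.25]
  [  -0.35    -0.10     0.95]
d = (I − A) x:
  d_1 = (+0.80)·1750 + (-0.10)·1850 + (-0.40)·1050 = 795.0
  d_2 = (-0.05)·1750 + (+0.65)·1850 + (-0.25)·1050 = 852.5
  d_3 = (-0.35)·1750 + (-0.10)·1850 + (+0.95)·1050 = 200.0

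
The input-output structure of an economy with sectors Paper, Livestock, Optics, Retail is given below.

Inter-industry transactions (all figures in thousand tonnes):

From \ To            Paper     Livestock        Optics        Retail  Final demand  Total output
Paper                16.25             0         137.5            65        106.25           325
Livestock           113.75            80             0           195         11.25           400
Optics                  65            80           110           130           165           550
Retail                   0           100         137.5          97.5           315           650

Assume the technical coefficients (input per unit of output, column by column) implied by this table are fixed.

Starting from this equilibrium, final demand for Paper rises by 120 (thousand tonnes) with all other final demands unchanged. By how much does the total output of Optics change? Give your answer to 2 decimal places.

Δx_O = 68.81

Technical coefficients a_ij = z_ij / X_j:
  a_PP = 16.25/325 = 0.05, a_LP = 113.75/325 = 0.35, a_OP = 65/325 = 0.20, a_RP = 0/325 = 0.00
  a_PL = 0/400 = 0.00, a_LL = 80/400 = 0.20, a_OL = 80/400 = 0.20, a_RL = 100/400 = 0.25
  a_PO = 137.5/550 = 0.25, a_LO = 0/550 = 0.00, a_OO = 110/550 = 0.20, a_RO = 137.5/550 = 0.25
  a_PR = 65/650 = 0.10, a_LR = 195/650 = 0.30, a_OR = 130/650 = 0.20, a_RR = 97.5/650 = 0.15
I − A =
  [   0.95     0.00    -0.25    -0.10]
  [  -0.35     0.80     0.00    -0.30]
  [  -0.20    -0.20     0.80    -0.20]
  [   0.00    -0.25    -0.25     0.85]
Compute the cofactors C_ij = (−1)^(i+j)·(3×3 minor ij) of I−A; the adjugate is their transpose:
adj(I−A) = Cᵀ =
  [ 0.429000   0.080000   0.171250   0.119000]
  [ 0.235500   0.551000   0.154375   0.258500]
  [ 0.198000   0.214000   0.566000   0.232000]
  [ 0.127500   0.225000   0.211875   0.550500]
det(I−A) = Σ_j (I−A)_1j·C_1j = (0.95)(0.429000) + (0.00)(0.235500) + (-0.25)(0.198000) + (-0.10)(0.127500) = 0.3453
(I − A)⁻¹ = adj(I−A) / det(I−A) ≈
  [   1.2424     0.2317     0.4959     0.3446]
  [   0.6820     1.5957     0.4471     0.7486]
  [   0.5734     0.6198     1.6392     0.6719]
  [   0.3692     0.6516     0.6136     1.5943]
Δx = (I − A)⁻¹ Δd with Δd having +120 in the Paper component and 0 elsewhere.
So Δx_O = L_OP · (+120), where L_OP = adj(I−A)_OP / det(I−A) = 0.198000 / 0.3453.
Δx_O = 0.198000 × (+120) / 0.3453 = 23.76 / 0.3453 ≈ 68.81.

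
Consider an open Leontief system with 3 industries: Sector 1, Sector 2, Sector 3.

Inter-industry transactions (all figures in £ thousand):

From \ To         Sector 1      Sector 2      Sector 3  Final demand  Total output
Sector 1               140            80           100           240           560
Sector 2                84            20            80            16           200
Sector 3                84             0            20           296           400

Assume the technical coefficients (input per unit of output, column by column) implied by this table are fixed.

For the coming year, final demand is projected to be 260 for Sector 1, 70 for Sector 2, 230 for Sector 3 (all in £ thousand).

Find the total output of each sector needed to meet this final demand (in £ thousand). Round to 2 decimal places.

Technical coefficients a_ij = z_ij / X_j:
  a_11 = 140/560 = 0.25, a_21 = 84/560 = 0.15, a_31 = 84/560 = 0.15
  a_12 = 80/200 = 0.40, a_22 = 20/200 = 0.10, a_32 = 0/200 = 0.00
  a_13 = 100/400 = 0.25, a_23 = 80/400 = 0.20, a_33 = 20/400 = 0.05
I − A =
  [   0.75    -0.40    -0.25]
  [  -0.15     0.90    -0.20]
  [  -0.15     0.00     0.95]
Cofactors of I−A, C_ij = (−1)^(i+j)·(minor ij) (rows/columns in the sector order above):
  C_11 = (0.90)(0.95) − (-0.20)(0.00) = 0.8550
  C_12 = −[(-0.15)(0.95) − (-0.20)(-0.15)] = 0.1725
  C_13 = (-0.15)(0.00) − (0.90)(-0.15) = 0.1350
  C_21 = −[(-0.40)(0.95) − (-0.25)(0.00)] = 0.3800
  C_22 = (0.75)(0.95) − (-0.25)(-0.15) = 0.6750
  C_23 = −[(0.75)(0.00) − (-0.40)(-0.15)] = 0.0600
  C_31 = (-0.40)(-0.20) − (-0.25)(0.90) = 0.3050
  C_32 = −[(0.75)(-0.20) − (-0.25)(-0.15)] = 0.1875
  C_33 = (0.75)(0.90) − (-0.40)(-0.15) = 0.6150
det(I−A) = Σ_j (I−A)_1j·C_1j = (0.75)(0.8550) + (-0.40)(0.1725) + (-0.25)(0.1350) = 0.5385
adj(I−A) = Cᵀ =
  [ 0.8550   0.3800   0.3050]
  [ 0.1725   0.6750   0.1875]
  [ 0.1350   0.0600   0.6150]
(I − A)⁻¹ = adj(I−A) / det(I−A) ≈
  [   1.5877     0.7057     0.5664]
  [   0.3203     1.2535     0.3482]
  [   0.2507     0.1114     1.1421]
x = (I − A)⁻¹ d = adj(I−A)·d / det(I−A), with det(I−A) = 0.5385:
  x_1 = (0.8550·260 + 0.3800·70 + 0.3050·230) / 0.5385 = 319.05 / 0.5385 ≈ 592.48
  x_2 = (0.1725·260 + 0.6750·70 + 0.1875·230) / 0.5385 = 135.225 / 0.5385 ≈ 251.11
  x_3 = (0.1350·260 + 0.0600·70 + 0.6150·230) / 0.5385 = 180.75 / 0.5385 ≈ 335.65

x_1 = 592.48, x_2 = 251.11, x_3 = 335.65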